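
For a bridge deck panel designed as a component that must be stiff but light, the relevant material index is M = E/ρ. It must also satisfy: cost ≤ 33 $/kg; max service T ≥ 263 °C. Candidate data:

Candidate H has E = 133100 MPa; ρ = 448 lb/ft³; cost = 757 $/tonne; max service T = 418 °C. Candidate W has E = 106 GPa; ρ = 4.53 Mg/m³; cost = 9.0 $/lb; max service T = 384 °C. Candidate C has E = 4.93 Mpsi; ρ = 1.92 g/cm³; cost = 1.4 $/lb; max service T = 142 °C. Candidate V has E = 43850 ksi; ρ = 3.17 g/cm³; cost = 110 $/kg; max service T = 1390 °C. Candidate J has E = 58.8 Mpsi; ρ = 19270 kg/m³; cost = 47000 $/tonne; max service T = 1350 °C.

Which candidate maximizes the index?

candidate W

Screen on constraints: cost ≤ 33 $/kg; max service T ≥ 263 °C. Survivors: candidate H, candidate W.
Putting every candidate on a common basis:
  candidate H: E = 133.1 GPa, ρ = 7176 kg/m³
  candidate W: E = 106.0 GPa, ρ = 4530 kg/m³
  candidate W: M = 23.4 MN·m/kg
  candidate H: M = 18.5 MN·m/kg
Candidate W has the largest M.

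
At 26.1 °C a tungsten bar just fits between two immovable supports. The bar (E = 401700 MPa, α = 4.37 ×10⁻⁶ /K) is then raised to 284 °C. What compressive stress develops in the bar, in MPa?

453 MPa

E = 401700 MPa = 401.7 GPa.
ΔT = 257.9 K. Constrained thermal stress σ = E·α·ΔT = 401.7×10³ MPa × 4.37×10⁻⁶ × 257.9 = 453 MPa (compressive).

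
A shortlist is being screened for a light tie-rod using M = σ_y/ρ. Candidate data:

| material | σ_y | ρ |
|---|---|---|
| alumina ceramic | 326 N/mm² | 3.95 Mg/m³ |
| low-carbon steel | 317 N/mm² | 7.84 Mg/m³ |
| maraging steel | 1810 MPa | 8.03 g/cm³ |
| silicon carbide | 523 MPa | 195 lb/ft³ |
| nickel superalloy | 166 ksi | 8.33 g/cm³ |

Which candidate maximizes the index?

maraging steel

After converting to SI:
  alumina ceramic: σ_y = 326.0 MPa, ρ = 3950 kg/m³
  low-carbon steel: σ_y = 317.0 MPa, ρ = 7840 kg/m³
  maraging steel: σ_y = 1810 MPa, ρ = 8030 kg/m³
  silicon carbide: σ_y = 523.0 MPa, ρ = 3124 kg/m³
  nickel superalloy: σ_y = 1145 MPa, ρ = 8330 kg/m³
  maraging steel: M = 225 kN·m/kg
  silicon carbide: M = 167 kN·m/kg
  nickel superalloy: M = 137 kN·m/kg
  alumina ceramic: M = 82.5 kN·m/kg
  low-carbon steel: M = 40.4 kN·m/kg
Highest index: maraging steel.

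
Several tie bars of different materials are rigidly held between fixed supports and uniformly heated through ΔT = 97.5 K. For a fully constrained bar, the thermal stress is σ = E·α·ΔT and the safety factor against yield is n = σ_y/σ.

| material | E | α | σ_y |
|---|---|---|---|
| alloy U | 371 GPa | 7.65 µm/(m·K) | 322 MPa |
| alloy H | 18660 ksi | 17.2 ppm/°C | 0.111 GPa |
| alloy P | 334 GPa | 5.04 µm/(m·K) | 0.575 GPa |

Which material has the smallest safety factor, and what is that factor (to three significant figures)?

In consistent units (E in GPa, α in ×10⁻⁶/K, σ_y in MPa):
  alloy U: E = 371.0, α = 7.65, σ_y = 322.0 → σ = 277 MPa, n = 1.16
  alloy H: E = 128.7, α = 17.2, σ_y = 111.0 → σ = 216 MPa, n = 0.514
  alloy P: E = 334.0, α = 5.04, σ_y = 575.0 → σ = 164 MPa, n = 3.50
Alloy H has the lowest safety factor, n = 0.514.

alloy H, n = 0.514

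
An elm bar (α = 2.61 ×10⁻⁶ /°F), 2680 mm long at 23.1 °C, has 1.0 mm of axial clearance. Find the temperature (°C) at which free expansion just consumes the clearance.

103 °C

α = 2.61×10⁻⁶/°F × 9/5 = 4.70×10⁻⁶/K.
α·L₀·ΔT = 1.0 mm ⇒ ΔT = 1.0 / (4.70×10⁻⁶ × 2680.0) = 79.42 K.
T = 23.1 + 79.42 = 102.5 °C.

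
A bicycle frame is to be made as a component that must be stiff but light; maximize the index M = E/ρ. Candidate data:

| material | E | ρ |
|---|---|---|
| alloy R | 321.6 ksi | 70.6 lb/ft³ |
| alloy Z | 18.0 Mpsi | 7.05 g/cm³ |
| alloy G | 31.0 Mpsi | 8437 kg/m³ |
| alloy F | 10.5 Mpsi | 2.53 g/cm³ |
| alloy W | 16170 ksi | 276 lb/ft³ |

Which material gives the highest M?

alloy F

In SI units:
  alloy R: E = 2.217 GPa, ρ = 1131 kg/m³
  alloy Z: E = 124.1 GPa, ρ = 7050 kg/m³
  alloy G: E = 213.7 GPa, ρ = 8437 kg/m³
  alloy F: E = 72.39 GPa, ρ = 2530 kg/m³
  alloy W: E = 111.5 GPa, ρ = 4421 kg/m³
  alloy F: M = 28.6 MN·m/kg
  alloy G: M = 25.3 MN·m/kg
  alloy W: M = 25.2 MN·m/kg
  alloy Z: M = 17.6 MN·m/kg
  alloy R: M = 1.96 MN·m/kg
Highest index: alloy F.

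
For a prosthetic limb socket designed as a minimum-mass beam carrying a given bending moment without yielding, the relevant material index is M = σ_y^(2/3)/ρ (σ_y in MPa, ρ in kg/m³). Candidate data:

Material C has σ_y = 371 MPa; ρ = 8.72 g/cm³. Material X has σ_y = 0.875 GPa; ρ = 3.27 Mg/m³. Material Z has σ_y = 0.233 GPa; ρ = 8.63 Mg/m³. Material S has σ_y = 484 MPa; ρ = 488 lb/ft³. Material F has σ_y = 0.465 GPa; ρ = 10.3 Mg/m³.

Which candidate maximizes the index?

Putting every candidate on a common basis:
  material C: σ_y = 371.0 MPa, ρ = 8720 kg/m³
  material X: σ_y = 875.0 MPa, ρ = 3270 kg/m³
  material Z: σ_y = 233.0 MPa, ρ = 8630 kg/m³
  material S: σ_y = 484.0 MPa, ρ = 7817 kg/m³
  material F: σ_y = 465.0 MPa, ρ = 10300 kg/m³
  material X: M = 28.0×10⁻³
  material S: M = 7.89×10⁻³
  material C: M = 5.92×10⁻³
  material F: M = 5.83×10⁻³
  material Z: M = 4.39×10⁻³
Material X ranks first.

material X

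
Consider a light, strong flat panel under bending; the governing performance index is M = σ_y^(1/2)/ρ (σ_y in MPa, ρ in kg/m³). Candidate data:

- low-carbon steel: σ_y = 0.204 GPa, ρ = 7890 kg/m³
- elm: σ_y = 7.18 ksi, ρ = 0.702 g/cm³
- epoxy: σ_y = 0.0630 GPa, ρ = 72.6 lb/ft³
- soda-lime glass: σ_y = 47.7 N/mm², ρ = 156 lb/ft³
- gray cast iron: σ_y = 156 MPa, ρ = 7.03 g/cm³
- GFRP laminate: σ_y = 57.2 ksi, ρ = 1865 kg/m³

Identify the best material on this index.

Putting every candidate on a common basis:
  low-carbon steel: σ_y = 204.0 MPa, ρ = 7890 kg/m³
  elm: σ_y = 49.50 MPa, ρ = 702.0 kg/m³
  epoxy: σ_y = 63.00 MPa, ρ = 1163 kg/m³
  soda-lime glass: σ_y = 47.70 MPa, ρ = 2499 kg/m³
  gray cast iron: σ_y = 156.0 MPa, ρ = 7030 kg/m³
  GFRP laminate: σ_y = 394.4 MPa, ρ = 1865 kg/m³
  GFRP laminate: M = 10.6×10⁻³
  elm: M = 10.0×10⁻³
  epoxy: M = 6.83×10⁻³
  soda-lime glass: M = 2.76×10⁻³
  low-carbon steel: M = 1.81×10⁻³
  gray cast iron: M = 1.78×10⁻³
Highest index: GFRP laminate.

GFRP laminate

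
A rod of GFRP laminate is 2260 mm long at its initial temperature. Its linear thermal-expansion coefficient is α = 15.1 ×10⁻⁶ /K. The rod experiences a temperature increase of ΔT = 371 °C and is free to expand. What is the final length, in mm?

2272.7 mm

ΔL = α·L₀·ΔT = 15.1×10⁻⁶ × 2260 mm × 371.0 K = 12.7 mm.
L = L₀ + ΔL = 2260 + 12.7 = 2272.7 mm.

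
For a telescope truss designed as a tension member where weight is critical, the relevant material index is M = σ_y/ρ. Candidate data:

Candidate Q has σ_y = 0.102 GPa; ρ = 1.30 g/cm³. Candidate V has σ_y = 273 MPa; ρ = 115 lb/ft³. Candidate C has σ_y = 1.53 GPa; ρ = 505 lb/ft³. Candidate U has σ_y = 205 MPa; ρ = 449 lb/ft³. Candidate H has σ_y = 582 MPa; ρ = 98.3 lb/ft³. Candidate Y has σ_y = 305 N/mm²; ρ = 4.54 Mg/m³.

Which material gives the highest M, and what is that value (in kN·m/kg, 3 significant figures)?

candidate H, M = 370 kN·m/kg

In SI units:
  candidate Q: σ_y = 102.0 MPa, ρ = 1300 kg/m³
  candidate V: σ_y = 273.0 MPa, ρ = 1842 kg/m³
  candidate C: σ_y = 1530 MPa, ρ = 8089 kg/m³
  candidate U: σ_y = 205.0 MPa, ρ = 7192 kg/m³
  candidate H: σ_y = 582.0 MPa, ρ = 1575 kg/m³
  candidate Y: σ_y = 305.0 MPa, ρ = 4540 kg/m³
  candidate H: M = 370 kN·m/kg
  candidate C: M = 189 kN·m/kg
  candidate V: M = 148 kN·m/kg
  candidate Q: M = 78.5 kN·m/kg
  candidate Y: M = 67.2 kN·m/kg
  candidate U: M = 28.5 kN·m/kg
Candidate H has the largest M.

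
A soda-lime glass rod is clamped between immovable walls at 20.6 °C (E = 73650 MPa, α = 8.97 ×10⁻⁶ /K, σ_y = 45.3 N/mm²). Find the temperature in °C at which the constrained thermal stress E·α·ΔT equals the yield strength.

89.2 °C

E = 73650 MPa = 73.65 GPa.
σ_y = 45.3 N/mm² = 45.30 MPa.
E·α·ΔT = 45.30 MPa ⇒ ΔT = 45.30 / (73.65×10³ × 8.97×10⁻⁶) = 68.57 K.
T = 20.6 + 68.57 = 89.17 °C.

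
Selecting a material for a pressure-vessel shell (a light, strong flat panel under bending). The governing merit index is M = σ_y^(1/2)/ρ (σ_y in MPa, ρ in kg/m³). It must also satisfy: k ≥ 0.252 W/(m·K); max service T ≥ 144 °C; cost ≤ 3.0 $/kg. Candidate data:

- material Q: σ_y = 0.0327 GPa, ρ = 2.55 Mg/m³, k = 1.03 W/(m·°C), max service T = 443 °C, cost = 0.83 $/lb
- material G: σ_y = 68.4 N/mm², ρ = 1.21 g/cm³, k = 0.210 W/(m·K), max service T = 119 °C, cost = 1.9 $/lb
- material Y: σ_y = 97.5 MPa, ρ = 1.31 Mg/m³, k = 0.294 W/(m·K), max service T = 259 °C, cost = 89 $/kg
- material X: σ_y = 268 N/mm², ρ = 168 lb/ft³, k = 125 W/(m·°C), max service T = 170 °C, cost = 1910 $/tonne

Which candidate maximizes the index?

Screen on constraints: k ≥ 0.252 W/(m·K); max service T ≥ 144 °C; cost ≤ 3.0 $/kg. Survivors: material Q, material X.
Convert each candidate to consistent units, then evaluate M:
  material Q: σ_y = 32.70 MPa, ρ = 2550 kg/m³
  material X: σ_y = 268.0 MPa, ρ = 2691 kg/m³
  material X: M = 6.08×10⁻³
  material Q: M = 2.24×10⁻³
Material X ranks first.

material X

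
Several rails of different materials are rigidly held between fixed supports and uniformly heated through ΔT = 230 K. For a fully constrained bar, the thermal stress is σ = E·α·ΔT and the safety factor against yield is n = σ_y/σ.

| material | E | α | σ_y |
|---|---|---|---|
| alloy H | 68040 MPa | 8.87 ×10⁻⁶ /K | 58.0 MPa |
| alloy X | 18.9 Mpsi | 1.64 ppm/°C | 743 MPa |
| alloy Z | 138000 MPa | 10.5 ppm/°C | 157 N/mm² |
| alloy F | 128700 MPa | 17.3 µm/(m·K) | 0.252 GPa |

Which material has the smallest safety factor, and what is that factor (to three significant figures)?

Converting E to GPa, α to ×10⁻⁶/K, σ_y to MPa, then σ and n for each:
  alloy H: E = 68.04, α = 8.87, σ_y = 58.00 → σ = 139 MPa, n = 0.418
  alloy X: E = 130.3, α = 1.64, σ_y = 743.0 → σ = 49.2 MPa, n = 15.1
  alloy Z: E = 138.0, α = 10.5, σ_y = 157.0 → σ = 333 MPa, n = 0.471
  alloy F: E = 128.7, α = 17.3, σ_y = 252.0 → σ = 512 MPa, n = 0.492
Alloy H has the lowest safety factor, n = 0.418.

alloy H, n = 0.418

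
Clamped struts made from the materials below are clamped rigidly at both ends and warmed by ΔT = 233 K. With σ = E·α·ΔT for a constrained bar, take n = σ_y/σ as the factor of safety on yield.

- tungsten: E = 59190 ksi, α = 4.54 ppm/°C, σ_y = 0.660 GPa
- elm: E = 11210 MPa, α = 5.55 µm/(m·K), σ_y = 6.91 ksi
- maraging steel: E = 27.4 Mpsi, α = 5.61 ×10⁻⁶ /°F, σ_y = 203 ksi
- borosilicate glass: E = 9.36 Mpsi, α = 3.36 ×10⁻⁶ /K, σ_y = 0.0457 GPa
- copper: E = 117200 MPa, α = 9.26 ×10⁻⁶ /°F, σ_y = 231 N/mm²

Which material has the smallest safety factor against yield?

Per material, after unit conversion:
  tungsten: E = 408.1, α = 4.54, σ_y = 660.0 → σ = 432 MPa, n = 1.53
  elm: E = 11.21, α = 5.55, σ_y = 47.64 → σ = 14.5 MPa, n = 3.29
  maraging steel: E = 188.9, α = 10.1, σ_y = 1400 → σ = 444 MPa, n = 3.15
  borosilicate glass: E = 64.53, α = 3.36, σ_y = 45.70 → σ = 50.5 MPa, n = 0.905
  copper: E = 117.2, α = 16.7, σ_y = 231.0 → σ = 455 MPa, n = 0.508
The minimum is copper at n = 0.508.

copper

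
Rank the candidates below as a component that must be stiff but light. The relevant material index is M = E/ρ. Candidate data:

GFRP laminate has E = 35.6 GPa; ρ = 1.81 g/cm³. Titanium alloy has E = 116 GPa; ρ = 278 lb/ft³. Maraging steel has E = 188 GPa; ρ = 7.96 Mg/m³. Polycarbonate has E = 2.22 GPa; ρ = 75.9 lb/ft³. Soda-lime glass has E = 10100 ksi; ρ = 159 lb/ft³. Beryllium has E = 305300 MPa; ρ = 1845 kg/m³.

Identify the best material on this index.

After converting to SI:
  GFRP laminate: E = 35.60 GPa, ρ = 1810 kg/m³
  titanium alloy: E = 116.0 GPa, ρ = 4453 kg/m³
  maraging steel: E = 188.0 GPa, ρ = 7960 kg/m³
  polycarbonate: E = 2.220 GPa, ρ = 1216 kg/m³
  soda-lime glass: E = 69.64 GPa, ρ = 2547 kg/m³
  beryllium: E = 305.3 GPa, ρ = 1845 kg/m³
  beryllium: M = 165 MN·m/kg
  soda-lime glass: M = 27.3 MN·m/kg
  titanium alloy: M = 26.0 MN·m/kg
  maraging steel: M = 23.6 MN·m/kg
  GFRP laminate: M = 19.7 MN·m/kg
  polycarbonate: M = 1.83 MN·m/kg
Beryllium ranks first.

beryllium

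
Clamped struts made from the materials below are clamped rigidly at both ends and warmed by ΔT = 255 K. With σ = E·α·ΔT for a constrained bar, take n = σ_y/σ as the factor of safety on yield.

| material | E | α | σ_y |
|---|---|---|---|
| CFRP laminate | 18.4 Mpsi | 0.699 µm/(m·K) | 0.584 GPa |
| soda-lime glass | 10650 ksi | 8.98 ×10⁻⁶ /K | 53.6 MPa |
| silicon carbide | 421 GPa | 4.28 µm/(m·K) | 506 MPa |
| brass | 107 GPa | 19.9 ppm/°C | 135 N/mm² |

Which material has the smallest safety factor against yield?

brass

Converting E to GPa, α to ×10⁻⁶/K, σ_y to MPa, then σ and n for each:
  CFRP laminate: E = 126.9, α = 0.699, σ_y = 584.0 → σ = 22.6 MPa, n = 25.8
  soda-lime glass: E = 73.43, α = 8.98, σ_y = 53.60 → σ = 168 MPa, n = 0.319
  silicon carbide: E = 421.0, α = 4.28, σ_y = 506.0 → σ = 459 MPa, n = 1.10
  brass: E = 107.0, α = 19.9, σ_y = 135.0 → σ = 543 MPa, n = 0.249
Brass has the lowest safety factor, n = 0.249.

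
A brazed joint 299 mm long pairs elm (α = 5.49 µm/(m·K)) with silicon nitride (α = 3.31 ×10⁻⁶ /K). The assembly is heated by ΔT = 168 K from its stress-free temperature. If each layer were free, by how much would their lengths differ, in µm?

Δα = |5.49 − 3.31|×10⁻⁶/K = 2.18×10⁻⁶/K.
ΔL_mismatch = Δα·L·ΔT = 2.18×10⁻⁶ × 299.0 mm × 168.0 K = 110 µm.

110 µm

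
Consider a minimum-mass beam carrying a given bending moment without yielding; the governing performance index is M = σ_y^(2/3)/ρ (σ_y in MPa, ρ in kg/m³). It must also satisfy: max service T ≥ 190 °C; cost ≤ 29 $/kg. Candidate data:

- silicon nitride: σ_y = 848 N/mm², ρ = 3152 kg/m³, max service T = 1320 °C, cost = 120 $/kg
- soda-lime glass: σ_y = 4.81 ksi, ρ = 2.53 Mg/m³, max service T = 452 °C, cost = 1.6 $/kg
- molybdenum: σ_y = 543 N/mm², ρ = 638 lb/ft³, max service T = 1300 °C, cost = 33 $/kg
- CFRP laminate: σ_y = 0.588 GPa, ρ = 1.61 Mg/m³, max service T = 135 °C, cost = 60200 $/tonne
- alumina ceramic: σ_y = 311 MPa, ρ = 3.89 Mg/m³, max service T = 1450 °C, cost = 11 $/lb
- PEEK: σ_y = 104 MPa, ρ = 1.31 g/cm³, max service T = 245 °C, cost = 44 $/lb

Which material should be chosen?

Screen on constraints: max service T ≥ 190 °C; cost ≤ 29 $/kg. Survivors: soda-lime glass, alumina ceramic.
After converting to SI:
  soda-lime glass: σ_y = 33.16 MPa, ρ = 2530 kg/m³
  alumina ceramic: σ_y = 311.0 MPa, ρ = 3890 kg/m³
  alumina ceramic: M = 11.8×10⁻³
  soda-lime glass: M = 4.08×10⁻³
Highest index: alumina ceramic.

alumina ceramic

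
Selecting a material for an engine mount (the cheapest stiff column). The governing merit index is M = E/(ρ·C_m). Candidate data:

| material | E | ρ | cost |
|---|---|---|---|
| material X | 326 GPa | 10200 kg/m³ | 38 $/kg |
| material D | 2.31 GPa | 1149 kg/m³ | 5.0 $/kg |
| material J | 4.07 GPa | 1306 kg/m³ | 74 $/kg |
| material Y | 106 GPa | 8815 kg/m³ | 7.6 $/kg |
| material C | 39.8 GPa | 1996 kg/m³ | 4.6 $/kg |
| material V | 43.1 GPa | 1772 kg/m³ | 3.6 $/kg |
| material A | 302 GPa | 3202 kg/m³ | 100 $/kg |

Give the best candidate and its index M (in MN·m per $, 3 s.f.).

Computing M directly (units already consistent):
  material V: M = 6.76 MN·m per $
  material C: M = 4.33 MN·m per $
  material Y: M = 1.58 MN·m per $
  material A: M = 0.943 MN·m per $
  material X: M = 0.841 MN·m per $
  material D: M = 0.402 MN·m per $
  material J: M = 0.0421 MN·m per $
Highest index: material V.

material V, M = 6.76 MN·m per $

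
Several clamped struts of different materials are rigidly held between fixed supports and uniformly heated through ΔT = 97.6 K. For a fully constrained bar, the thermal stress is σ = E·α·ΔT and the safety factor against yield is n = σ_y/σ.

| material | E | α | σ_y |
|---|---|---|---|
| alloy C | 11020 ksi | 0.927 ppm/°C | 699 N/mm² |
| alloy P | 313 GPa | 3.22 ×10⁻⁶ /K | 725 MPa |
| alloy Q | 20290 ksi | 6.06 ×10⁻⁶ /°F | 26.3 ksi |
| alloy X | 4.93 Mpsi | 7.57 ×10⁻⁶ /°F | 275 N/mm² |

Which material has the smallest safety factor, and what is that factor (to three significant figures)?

With everything in SI (GPa, ×10⁻⁶/K, MPa):
  alloy C: E = 75.98, α = 0.927, σ_y = 699.0 → σ = 6.87 MPa, n = 102
  alloy P: E = 313.0, α = 3.22, σ_y = 725.0 → σ = 98.4 MPa, n = 7.37
  alloy Q: E = 139.9, α = 10.9, σ_y = 181.3 → σ = 149 MPa, n = 1.22
  alloy X: E = 33.99, α = 13.6, σ_y = 275.0 → σ = 45.2 MPa, n = 6.08
Alloy Q has the lowest safety factor, n = 1.22.

alloy Q, n = 1.22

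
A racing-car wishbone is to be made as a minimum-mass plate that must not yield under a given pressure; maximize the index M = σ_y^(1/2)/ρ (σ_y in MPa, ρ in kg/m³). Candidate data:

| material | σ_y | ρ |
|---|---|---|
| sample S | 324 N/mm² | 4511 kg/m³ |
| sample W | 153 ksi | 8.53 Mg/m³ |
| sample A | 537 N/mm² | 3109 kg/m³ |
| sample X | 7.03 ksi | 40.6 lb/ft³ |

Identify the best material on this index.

Putting every candidate on a common basis:
  sample S: σ_y = 324.0 MPa, ρ = 4511 kg/m³
  sample W: σ_y = 1055 MPa, ρ = 8530 kg/m³
  sample A: σ_y = 537.0 MPa, ρ = 3109 kg/m³
  sample X: σ_y = 48.47 MPa, ρ = 650.3 kg/m³
  sample X: M = 10.7×10⁻³
  sample A: M = 7.45×10⁻³
  sample S: M = 3.99×10⁻³
  sample W: M = 3.81×10⁻³
Sample X has the largest M.

sample X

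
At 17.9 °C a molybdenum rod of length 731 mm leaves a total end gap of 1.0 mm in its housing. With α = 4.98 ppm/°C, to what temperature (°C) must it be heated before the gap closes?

293 °C

α·L₀·ΔT = 1.0 mm ⇒ ΔT = 1.0 / (4.98×10⁻⁶ × 731.0) = 274.7 K.
T = 17.9 + 274.7 = 292.6 °C.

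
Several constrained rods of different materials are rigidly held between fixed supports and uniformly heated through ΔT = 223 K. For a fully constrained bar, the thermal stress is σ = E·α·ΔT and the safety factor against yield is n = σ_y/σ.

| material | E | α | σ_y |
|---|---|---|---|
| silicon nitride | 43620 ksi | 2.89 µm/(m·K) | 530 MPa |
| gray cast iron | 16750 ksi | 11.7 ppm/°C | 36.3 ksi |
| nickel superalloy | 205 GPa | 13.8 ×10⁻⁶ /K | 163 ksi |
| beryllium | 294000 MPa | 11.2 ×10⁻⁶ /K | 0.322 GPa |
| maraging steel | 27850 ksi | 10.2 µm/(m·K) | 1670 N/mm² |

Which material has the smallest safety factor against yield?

In consistent units (E in GPa, α in ×10⁻⁶/K, σ_y in MPa):
  silicon nitride: E = 300.7, α = 2.89, σ_y = 530.0 → σ = 194 MPa, n = 2.73
  gray cast iron: E = 115.5, α = 11.7, σ_y = 250.3 → σ = 301 MPa, n = 0.831
  nickel superalloy: E = 205.0, α = 13.8, σ_y = 1124 → σ = 631 MPa, n = 1.78
  beryllium: E = 294.0, α = 11.2, σ_y = 322.0 → σ = 734 MPa, n = 0.439
  maraging steel: E = 192.0, α = 10.2, σ_y = 1670 → σ = 437 MPa, n = 3.82
The minimum is beryllium at n = 0.439.

beryllium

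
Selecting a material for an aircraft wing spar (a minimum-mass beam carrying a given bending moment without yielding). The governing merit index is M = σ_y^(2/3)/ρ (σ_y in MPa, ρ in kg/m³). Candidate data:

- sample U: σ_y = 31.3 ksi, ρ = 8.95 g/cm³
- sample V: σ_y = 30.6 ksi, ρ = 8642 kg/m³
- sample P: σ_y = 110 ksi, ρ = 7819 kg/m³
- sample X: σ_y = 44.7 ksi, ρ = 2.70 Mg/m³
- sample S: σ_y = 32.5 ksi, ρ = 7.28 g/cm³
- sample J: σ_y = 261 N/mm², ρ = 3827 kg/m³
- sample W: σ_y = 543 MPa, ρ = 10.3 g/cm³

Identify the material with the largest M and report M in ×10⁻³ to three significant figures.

Normalizing units and computing the index:
  sample U: σ_y = 215.8 MPa, ρ = 8950 kg/m³
  sample V: σ_y = 211.0 MPa, ρ = 8642 kg/m³
  sample P: σ_y = 758.4 MPa, ρ = 7819 kg/m³
  sample X: σ_y = 308.2 MPa, ρ = 2700 kg/m³
  sample S: σ_y = 224.1 MPa, ρ = 7280 kg/m³
  sample J: σ_y = 261.0 MPa, ρ = 3827 kg/m³
  sample W: σ_y = 543.0 MPa, ρ = 10300 kg/m³
  sample X: M = 16.9×10⁻³
  sample J: M = 10.7×10⁻³
  sample P: M = 10.6×10⁻³
  sample W: M = 6.46×10⁻³
  sample S: M = 5.07×10⁻³
  sample V: M = 4.10×10⁻³
  sample U: M = 4.02×10⁻³
Sample X ranks first.

sample X, M = 16.9×10⁻³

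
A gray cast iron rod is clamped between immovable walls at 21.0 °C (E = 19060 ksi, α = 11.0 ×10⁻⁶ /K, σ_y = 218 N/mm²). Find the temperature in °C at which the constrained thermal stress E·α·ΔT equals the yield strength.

E = 19060 ksi = 131.4 GPa.
σ_y = 218 N/mm² = 218.0 MPa.
E·α·ΔT = 218.0 MPa ⇒ ΔT = 218.0 / (131.4×10³ × 11.0×10⁻⁶) = 150.8 K.
T = 21.0 + 150.8 = 171.8 °C.

172 °C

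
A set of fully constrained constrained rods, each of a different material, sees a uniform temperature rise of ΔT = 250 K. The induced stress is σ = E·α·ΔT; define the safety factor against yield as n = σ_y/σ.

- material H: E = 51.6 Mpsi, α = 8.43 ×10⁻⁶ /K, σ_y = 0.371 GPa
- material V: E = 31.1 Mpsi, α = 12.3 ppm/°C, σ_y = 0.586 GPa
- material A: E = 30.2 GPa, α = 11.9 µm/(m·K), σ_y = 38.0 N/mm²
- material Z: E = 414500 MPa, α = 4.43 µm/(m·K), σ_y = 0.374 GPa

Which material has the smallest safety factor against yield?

material A

Converting E to GPa, α to ×10⁻⁶/K, σ_y to MPa, then σ and n for each:
  material H: E = 355.8, α = 8.43, σ_y = 371.0 → σ = 750 MPa, n = 0.495
  material V: E = 214.4, α = 12.3, σ_y = 586.0 → σ = 659 MPa, n = 0.889
  material A: E = 30.20, α = 11.9, σ_y = 38.00 → σ = 89.8 MPa, n = 0.423
  material Z: E = 414.5, α = 4.43, σ_y = 374.0 → σ = 459 MPa, n = 0.815
Smallest n: material A with n = 0.423.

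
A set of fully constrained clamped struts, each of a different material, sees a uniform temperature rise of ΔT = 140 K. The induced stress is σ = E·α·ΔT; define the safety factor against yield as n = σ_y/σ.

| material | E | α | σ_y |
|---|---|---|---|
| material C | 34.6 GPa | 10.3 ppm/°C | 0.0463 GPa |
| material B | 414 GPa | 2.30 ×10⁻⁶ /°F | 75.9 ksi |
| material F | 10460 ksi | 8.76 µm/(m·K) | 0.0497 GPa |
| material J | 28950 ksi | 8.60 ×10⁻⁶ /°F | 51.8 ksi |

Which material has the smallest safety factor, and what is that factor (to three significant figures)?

Converting E to GPa, α to ×10⁻⁶/K, σ_y to MPa, then σ and n for each:
  material C: E = 34.60, α = 10.3, σ_y = 46.30 → σ = 49.9 MPa, n = 0.928
  material B: E = 414.0, α = 4.14, σ_y = 523.3 → σ = 240 MPa, n = 2.18
  material F: E = 72.12, α = 8.76, σ_y = 49.70 → σ = 88.4 MPa, n = 0.562
  material J: E = 199.6, α = 15.5, σ_y = 357.1 → σ = 433 MPa, n = 0.826
The minimum is material F at n = 0.562.

material F, n = 0.562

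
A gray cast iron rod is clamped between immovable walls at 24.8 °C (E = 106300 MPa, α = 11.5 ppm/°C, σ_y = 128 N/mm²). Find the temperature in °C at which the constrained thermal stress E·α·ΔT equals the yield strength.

E = 106300 MPa = 106.3 GPa.
σ_y = 128 N/mm² = 128.0 MPa.
E·α·ΔT = 128.0 MPa ⇒ ΔT = 128.0 / (106.3×10³ × 11.5×10⁻⁶) = 104.7 K.
T = 24.8 + 104.7 = 129.5 °C.

130 °C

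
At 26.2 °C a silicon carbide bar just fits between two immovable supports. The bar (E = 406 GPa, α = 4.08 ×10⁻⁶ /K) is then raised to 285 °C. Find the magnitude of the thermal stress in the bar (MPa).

ΔT = 258.8 K. Constrained thermal stress σ = E·α·ΔT = 406.0×10³ MPa × 4.08×10⁻⁶ × 258.8 = 429 MPa (compressive).

429 MPa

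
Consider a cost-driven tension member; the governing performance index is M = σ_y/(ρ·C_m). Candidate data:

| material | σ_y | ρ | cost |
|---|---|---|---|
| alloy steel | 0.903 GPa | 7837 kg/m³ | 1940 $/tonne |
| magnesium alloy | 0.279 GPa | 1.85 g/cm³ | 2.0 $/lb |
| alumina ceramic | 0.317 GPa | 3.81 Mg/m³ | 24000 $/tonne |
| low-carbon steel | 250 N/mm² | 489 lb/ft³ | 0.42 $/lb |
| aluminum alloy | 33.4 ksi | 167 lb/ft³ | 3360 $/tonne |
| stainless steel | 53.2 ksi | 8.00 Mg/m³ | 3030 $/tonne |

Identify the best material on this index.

alloy steel

After converting to SI:
  alloy steel: σ_y = 903.0 MPa, ρ = 7837 kg/m³, cost = 1.940 $/kg
  magnesium alloy: σ_y = 279.0 MPa, ρ = 1850 kg/m³, cost = 4.409 $/kg
  alumina ceramic: σ_y = 317.0 MPa, ρ = 3810 kg/m³, cost = 24.00 $/kg
  low-carbon steel: σ_y = 250.0 MPa, ρ = 7833 kg/m³, cost = 0.9259 $/kg
  aluminum alloy: σ_y = 230.3 MPa, ρ = 2675 kg/m³, cost = 3.360 $/kg
  stainless steel: σ_y = 366.8 MPa, ρ = 8000 kg/m³, cost = 3.030 $/kg
  alloy steel: M = 59.4 kN·m per $
  low-carbon steel: M = 34.5 kN·m per $
  magnesium alloy: M = 34.2 kN·m per $
  aluminum alloy: M = 25.6 kN·m per $
  stainless steel: M = 15.1 kN·m per $
  alumina ceramic: M = 3.47 kN·m per $
Alloy steel has the largest M.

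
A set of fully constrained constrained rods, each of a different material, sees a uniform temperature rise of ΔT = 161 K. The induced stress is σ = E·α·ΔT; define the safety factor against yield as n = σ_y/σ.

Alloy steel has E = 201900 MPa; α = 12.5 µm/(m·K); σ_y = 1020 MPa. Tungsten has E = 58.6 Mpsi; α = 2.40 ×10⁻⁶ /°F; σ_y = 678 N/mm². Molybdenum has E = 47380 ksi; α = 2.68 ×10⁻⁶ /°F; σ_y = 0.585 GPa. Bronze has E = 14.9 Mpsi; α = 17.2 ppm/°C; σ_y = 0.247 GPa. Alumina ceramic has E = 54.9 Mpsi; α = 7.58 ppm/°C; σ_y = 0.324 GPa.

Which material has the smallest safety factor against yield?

alumina ceramic

With everything in SI (GPa, ×10⁻⁶/K, MPa):
  alloy steel: E = 201.9, α = 12.5, σ_y = 1020 → σ = 406 MPa, n = 2.51
  tungsten: E = 404.0, α = 4.32, σ_y = 678.0 → σ = 281 MPa, n = 2.41
  molybdenum: E = 326.7, α = 4.82, σ_y = 585.0 → σ = 254 MPa, n = 2.31
  bronze: E = 102.7, α = 17.2, σ_y = 247.0 → σ = 284 MPa, n = 0.868
  alumina ceramic: E = 378.5, α = 7.58, σ_y = 324.0 → σ = 462 MPa, n = 0.701
Smallest n: alumina ceramic with n = 0.701.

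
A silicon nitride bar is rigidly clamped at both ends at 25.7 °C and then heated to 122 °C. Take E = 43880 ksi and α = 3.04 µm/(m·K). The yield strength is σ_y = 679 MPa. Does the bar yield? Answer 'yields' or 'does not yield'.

does not yield

E = 43880 ksi = 302.5 GPa.
ΔT = 96.30 K. Constrained thermal stress σ = E·α·ΔT = 302.5×10³ MPa × 3.04×10⁻⁶ × 96.30 = 88.6 MPa (compressive).
Compare to σ_y = 679 MPa: σ < σ_y, so it does not yield.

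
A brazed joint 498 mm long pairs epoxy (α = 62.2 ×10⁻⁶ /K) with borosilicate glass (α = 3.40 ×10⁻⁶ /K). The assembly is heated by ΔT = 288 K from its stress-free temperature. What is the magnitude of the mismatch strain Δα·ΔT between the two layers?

0.0169

Δα = |62.2 − 3.40|×10⁻⁶/K = 58.8×10⁻⁶/K.
Mismatch strain = Δα·ΔT = 58.8×10⁻⁶ × 288.0 = 0.0169.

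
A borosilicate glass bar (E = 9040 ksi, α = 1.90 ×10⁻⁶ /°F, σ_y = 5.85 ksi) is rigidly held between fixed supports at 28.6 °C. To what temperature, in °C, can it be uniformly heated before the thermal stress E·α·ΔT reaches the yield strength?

218 °C

E = 9040 ksi = 62.33 GPa.
α = 1.90×10⁻⁶/°F × 9/5 = 3.42×10⁻⁶/K.
σ_y = 5.85 ksi = 40.33 MPa.
E·α·ΔT = 40.33 MPa ⇒ ΔT = 40.33 / (62.33×10³ × 3.42×10⁻⁶) = 189.2 K.
T = 28.6 + 189.2 = 217.8 °C.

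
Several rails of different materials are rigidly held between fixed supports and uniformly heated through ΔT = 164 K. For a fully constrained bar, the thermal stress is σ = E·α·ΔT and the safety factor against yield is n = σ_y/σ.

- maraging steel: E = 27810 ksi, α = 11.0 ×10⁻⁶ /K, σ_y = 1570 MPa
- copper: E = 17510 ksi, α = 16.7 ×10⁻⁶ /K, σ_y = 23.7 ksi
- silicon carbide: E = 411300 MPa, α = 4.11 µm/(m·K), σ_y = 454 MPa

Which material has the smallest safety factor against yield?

copper

With everything in SI (GPa, ×10⁻⁶/K, MPa):
  maraging steel: E = 191.7, α = 11.0, σ_y = 1570 → σ = 346 MPa, n = 4.54
  copper: E = 120.7, α = 16.7, σ_y = 163.4 → σ = 331 MPa, n = 0.494
  silicon carbide: E = 411.3, α = 4.11, σ_y = 454.0 → σ = 277 MPa, n = 1.64
The minimum is copper at n = 0.494.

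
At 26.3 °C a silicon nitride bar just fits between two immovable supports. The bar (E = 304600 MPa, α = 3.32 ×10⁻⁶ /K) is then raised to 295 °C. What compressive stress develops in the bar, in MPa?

E = 304600 MPa = 304.6 GPa.
ΔT = 268.7 K. Constrained thermal stress σ = E·α·ΔT = 304.6×10³ MPa × 3.32×10⁻⁶ × 268.7 = 272 MPa (compressive).

272 MPa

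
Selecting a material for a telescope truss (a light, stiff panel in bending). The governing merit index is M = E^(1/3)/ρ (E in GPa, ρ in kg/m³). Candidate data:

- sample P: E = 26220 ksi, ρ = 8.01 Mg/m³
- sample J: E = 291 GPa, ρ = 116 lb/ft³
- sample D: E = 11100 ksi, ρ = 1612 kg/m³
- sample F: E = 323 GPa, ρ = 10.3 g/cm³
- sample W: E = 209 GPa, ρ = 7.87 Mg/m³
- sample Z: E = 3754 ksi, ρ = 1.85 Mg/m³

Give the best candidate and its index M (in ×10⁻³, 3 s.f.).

Convert each candidate to consistent units, then evaluate M:
  sample P: E = 180.8 GPa, ρ = 8010 kg/m³
  sample J: E = 291.0 GPa, ρ = 1858 kg/m³
  sample D: E = 76.53 GPa, ρ = 1612 kg/m³
  sample F: E = 323.0 GPa, ρ = 10300 kg/m³
  sample W: E = 209.0 GPa, ρ = 7870 kg/m³
  sample Z: E = 25.88 GPa, ρ = 1850 kg/m³
  sample J: M = 3.57×10⁻³
  sample D: M = 2.63×10⁻³
  sample Z: M = 1.60×10⁻³
  sample W: M = 0.754×10⁻³
  sample P: M = 0.706×10⁻³
  sample F: M = 0.666×10⁻³
Sample J has the largest M.

sample J, M = 3.57×10⁻³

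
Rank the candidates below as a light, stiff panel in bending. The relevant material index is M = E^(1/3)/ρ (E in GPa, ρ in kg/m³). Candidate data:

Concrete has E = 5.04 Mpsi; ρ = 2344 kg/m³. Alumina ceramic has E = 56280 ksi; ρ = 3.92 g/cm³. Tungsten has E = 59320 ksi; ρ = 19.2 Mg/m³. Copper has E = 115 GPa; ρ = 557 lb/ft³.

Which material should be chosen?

In SI units:
  concrete: E = 34.75 GPa, ρ = 2344 kg/m³
  alumina ceramic: E = 388.0 GPa, ρ = 3920 kg/m³
  tungsten: E = 409.0 GPa, ρ = 19200 kg/m³
  copper: E = 115.0 GPa, ρ = 8922 kg/m³
  alumina ceramic: M = 1.86×10⁻³
  concrete: M = 1.39×10⁻³
  copper: M = 0.545×10⁻³
  tungsten: M = 0.387×10⁻³
Alumina ceramic ranks first.

alumina ceramic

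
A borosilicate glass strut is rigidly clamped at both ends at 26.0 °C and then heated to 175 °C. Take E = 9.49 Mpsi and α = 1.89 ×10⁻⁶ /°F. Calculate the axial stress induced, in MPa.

E = 9.49 Mpsi = 65.43 GPa.
α = 1.89×10⁻⁶/°F × 9/5 = 3.40×10⁻⁶/K.
ΔT = 149.0 K. Constrained thermal stress σ = E·α·ΔT = 65.43×10³ MPa × 3.40×10⁻⁶ × 149.0 = 33.2 MPa (compressive).

33.2 MPa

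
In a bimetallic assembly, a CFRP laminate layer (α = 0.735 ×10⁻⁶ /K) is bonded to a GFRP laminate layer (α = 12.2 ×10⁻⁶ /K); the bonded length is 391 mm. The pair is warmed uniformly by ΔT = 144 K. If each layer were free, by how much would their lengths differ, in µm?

Δα = |0.735 − 12.2|×10⁻⁶/K = 11.5×10⁻⁶/K.
ΔL_mismatch = Δα·L·ΔT = 11.5×10⁻⁶ × 391.0 mm × 144.0 K = 646 µm.

646 µm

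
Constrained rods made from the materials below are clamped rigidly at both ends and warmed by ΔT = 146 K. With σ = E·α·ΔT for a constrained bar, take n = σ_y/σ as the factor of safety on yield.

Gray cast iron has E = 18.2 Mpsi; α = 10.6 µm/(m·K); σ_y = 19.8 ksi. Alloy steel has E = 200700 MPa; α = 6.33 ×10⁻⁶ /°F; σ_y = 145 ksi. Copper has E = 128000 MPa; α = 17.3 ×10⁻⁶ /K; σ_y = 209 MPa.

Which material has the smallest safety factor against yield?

With everything in SI (GPa, ×10⁻⁶/K, MPa):
  gray cast iron: E = 125.5, α = 10.6, σ_y = 136.5 → σ = 194 MPa, n = 0.703
  alloy steel: E = 200.7, α = 11.4, σ_y = 999.7 → σ = 334 MPa, n = 2.99
  copper: E = 128.0, α = 17.3, σ_y = 209.0 → σ = 323 MPa, n = 0.646
Copper has the lowest safety factor, n = 0.646.

copper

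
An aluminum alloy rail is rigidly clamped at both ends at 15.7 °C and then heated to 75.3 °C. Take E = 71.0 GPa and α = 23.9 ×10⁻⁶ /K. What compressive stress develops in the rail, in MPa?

101 MPa

ΔT = 59.60 K. Constrained thermal stress σ = E·α·ΔT = 71.00×10³ MPa × 23.9×10⁻⁶ × 59.60 = 101 MPa (compressive).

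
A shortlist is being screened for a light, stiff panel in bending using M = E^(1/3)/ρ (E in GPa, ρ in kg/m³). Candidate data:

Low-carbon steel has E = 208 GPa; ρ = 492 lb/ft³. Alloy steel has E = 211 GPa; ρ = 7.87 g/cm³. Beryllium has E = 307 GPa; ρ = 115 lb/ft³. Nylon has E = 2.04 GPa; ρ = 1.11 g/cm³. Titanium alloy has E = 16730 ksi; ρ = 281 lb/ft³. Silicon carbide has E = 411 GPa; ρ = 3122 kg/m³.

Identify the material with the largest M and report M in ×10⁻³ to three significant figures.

In SI units:
  low-carbon steel: E = 208.0 GPa, ρ = 7881 kg/m³
  alloy steel: E = 211.0 GPa, ρ = 7870 kg/m³
  beryllium: E = 307.0 GPa, ρ = 1842 kg/m³
  nylon: E = 2.040 GPa, ρ = 1110 kg/m³
  titanium alloy: E = 115.3 GPa, ρ = 4501 kg/m³
  silicon carbide: E = 411.0 GPa, ρ = 3122 kg/m³
  beryllium: M = 3.66×10⁻³
  silicon carbide: M = 2.38×10⁻³
  nylon: M = 1.14×10⁻³
  titanium alloy: M = 1.08×10⁻³
  alloy steel: M = 0.756×10⁻³
  low-carbon steel: M = 0.752×10⁻³
Beryllium ranks first.

beryllium, M = 3.66×10⁻³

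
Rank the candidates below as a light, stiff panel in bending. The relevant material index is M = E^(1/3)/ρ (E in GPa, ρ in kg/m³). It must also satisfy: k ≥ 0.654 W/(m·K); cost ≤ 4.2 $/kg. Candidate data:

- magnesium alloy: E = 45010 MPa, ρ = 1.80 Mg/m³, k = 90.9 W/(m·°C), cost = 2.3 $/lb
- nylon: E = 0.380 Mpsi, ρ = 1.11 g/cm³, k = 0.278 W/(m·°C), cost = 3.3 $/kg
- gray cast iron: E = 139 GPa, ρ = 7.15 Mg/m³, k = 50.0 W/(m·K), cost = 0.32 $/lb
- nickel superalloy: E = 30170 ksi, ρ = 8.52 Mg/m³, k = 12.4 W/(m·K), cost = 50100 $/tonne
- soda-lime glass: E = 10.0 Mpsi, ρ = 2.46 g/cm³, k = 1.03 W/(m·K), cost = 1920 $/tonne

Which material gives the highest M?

soda-lime glass

Screen on constraints: k ≥ 0.654 W/(m·K); cost ≤ 4.2 $/kg. Survivors: gray cast iron, soda-lime glass.
Putting every candidate on a common basis:
  gray cast iron: E = 139.0 GPa, ρ = 7150 kg/m³
  soda-lime glass: E = 68.95 GPa, ρ = 2460 kg/m³
  soda-lime glass: M = 1.67×10⁻³
  gray cast iron: M = 0.724×10⁻³
Soda-lime glass has the largest M.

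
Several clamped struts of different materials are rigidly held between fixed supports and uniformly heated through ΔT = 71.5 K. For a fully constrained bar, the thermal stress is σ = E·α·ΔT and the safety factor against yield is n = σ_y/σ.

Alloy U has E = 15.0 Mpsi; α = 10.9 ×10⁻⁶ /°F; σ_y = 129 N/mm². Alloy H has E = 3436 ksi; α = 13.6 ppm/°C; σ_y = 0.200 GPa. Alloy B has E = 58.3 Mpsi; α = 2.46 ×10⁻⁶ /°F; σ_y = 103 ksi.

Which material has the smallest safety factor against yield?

alloy U

Per material, after unit conversion:
  alloy U: E = 103.4, α = 19.6, σ_y = 129.0 → σ = 145 MPa, n = 0.889
  alloy H: E = 23.69, α = 13.6, σ_y = 200.0 → σ = 23.0 MPa, n = 8.68
  alloy B: E = 402.0, α = 4.43, σ_y = 710.2 → σ = 127 MPa, n = 5.58
Alloy U has the lowest safety factor, n = 0.889.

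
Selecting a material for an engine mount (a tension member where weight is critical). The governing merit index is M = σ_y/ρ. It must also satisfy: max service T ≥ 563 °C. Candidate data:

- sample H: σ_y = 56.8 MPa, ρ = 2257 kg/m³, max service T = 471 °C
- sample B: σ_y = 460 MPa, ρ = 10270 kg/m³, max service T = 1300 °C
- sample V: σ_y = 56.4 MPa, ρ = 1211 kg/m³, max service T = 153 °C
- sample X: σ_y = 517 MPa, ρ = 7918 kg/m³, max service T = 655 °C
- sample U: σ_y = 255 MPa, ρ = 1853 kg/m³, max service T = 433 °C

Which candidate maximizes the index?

sample X

Screen on constraints: max service T ≥ 563 °C. Survivors: sample B, sample X.
Computing M directly (units already consistent):
  sample X: M = 65.3 kN·m/kg
  sample B: M = 44.8 kN·m/kg
Sample X has the largest M.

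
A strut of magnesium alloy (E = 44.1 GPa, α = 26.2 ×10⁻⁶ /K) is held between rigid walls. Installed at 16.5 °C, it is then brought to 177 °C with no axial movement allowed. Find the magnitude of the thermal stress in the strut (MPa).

ΔT = 160.5 K. Constrained thermal stress σ = E·α·ΔT = 44.10×10³ MPa × 26.2×10⁻⁶ × 160.5 = 185 MPa (compressive).

185 MPa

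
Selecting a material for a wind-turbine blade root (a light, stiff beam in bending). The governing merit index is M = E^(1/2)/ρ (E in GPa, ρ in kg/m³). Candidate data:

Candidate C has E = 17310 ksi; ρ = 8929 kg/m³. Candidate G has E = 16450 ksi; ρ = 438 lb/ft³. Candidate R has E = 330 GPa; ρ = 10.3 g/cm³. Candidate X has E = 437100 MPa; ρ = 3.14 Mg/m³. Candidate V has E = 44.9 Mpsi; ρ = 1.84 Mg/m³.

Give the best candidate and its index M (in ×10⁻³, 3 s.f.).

candidate V, M = 9.56×10⁻³

After converting to SI:
  candidate C: E = 119.3 GPa, ρ = 8929 kg/m³
  candidate G: E = 113.4 GPa, ρ = 7016 kg/m³
  candidate R: E = 330.0 GPa, ρ = 10300 kg/m³
  candidate X: E = 437.1 GPa, ρ = 3140 kg/m³
  candidate V: E = 309.6 GPa, ρ = 1840 kg/m³
  candidate V: M = 9.56×10⁻³
  candidate X: M = 6.66×10⁻³
  candidate R: M = 1.76×10⁻³
  candidate G: M = 1.52×10⁻³
  candidate C: M = 1.22×10⁻³
The maximum is for candidate V.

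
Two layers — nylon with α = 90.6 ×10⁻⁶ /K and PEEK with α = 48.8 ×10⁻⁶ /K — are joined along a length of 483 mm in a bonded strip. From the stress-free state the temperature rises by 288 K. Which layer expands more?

α(nylon) = 90.6×10⁻⁶/K vs α(PEEK) = 48.8×10⁻⁶/K.
Higher α expands more for the same ΔT: nylon.

nylon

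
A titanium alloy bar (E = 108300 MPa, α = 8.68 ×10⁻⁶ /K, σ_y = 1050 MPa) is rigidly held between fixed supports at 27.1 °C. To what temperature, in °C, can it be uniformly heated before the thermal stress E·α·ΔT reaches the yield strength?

1140 °C

E = 108300 MPa = 108.3 GPa.
E·α·ΔT = 1050 MPa ⇒ ΔT = 1050 / (108.3×10³ × 8.68×10⁻⁶) = 1117 K.
T = 27.1 + 1117 = 1144 °C.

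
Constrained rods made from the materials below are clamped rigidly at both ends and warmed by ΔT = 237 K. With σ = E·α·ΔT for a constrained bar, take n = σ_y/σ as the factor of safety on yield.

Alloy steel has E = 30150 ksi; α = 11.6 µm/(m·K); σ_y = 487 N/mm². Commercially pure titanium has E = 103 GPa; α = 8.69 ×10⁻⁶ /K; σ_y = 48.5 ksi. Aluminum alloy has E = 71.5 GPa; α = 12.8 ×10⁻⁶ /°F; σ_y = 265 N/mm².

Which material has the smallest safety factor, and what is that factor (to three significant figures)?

In consistent units (E in GPa, α in ×10⁻⁶/K, σ_y in MPa):
  alloy steel: E = 207.9, α = 11.6, σ_y = 487.0 → σ = 571 MPa, n = 0.852
  commercially pure titanium: E = 103.0, α = 8.69, σ_y = 334.4 → σ = 212 MPa, n = 1.58
  aluminum alloy: E = 71.50, α = 23.0, σ_y = 265.0 → σ = 390 MPa, n = 0.679
The minimum is aluminum alloy at n = 0.679.

aluminum alloy, n = 0.679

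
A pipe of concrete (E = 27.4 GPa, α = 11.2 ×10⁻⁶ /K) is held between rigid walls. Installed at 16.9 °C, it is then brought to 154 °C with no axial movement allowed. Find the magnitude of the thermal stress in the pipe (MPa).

42.1 MPa

ΔT = 137.1 K. Constrained thermal stress σ = E·α·ΔT = 27.40×10³ MPa × 11.2×10⁻⁶ × 137.1 = 42.1 MPa (compressive).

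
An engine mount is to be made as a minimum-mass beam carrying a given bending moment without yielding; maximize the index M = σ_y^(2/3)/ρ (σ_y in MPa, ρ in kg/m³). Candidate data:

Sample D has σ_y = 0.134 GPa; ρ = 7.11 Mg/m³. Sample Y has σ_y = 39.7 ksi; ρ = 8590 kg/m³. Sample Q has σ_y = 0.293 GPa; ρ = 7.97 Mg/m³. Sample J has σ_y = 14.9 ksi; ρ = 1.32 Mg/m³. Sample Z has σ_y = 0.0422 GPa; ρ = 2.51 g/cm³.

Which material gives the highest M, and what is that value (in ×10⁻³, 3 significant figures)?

Convert each candidate to consistent units, then evaluate M:
  sample D: σ_y = 134.0 MPa, ρ = 7110 kg/m³
  sample Y: σ_y = 273.7 MPa, ρ = 8590 kg/m³
  sample Q: σ_y = 293.0 MPa, ρ = 7970 kg/m³
  sample J: σ_y = 102.7 MPa, ρ = 1320 kg/m³
  sample Z: σ_y = 42.20 MPa, ρ = 2510 kg/m³
  sample J: M = 16.6×10⁻³
  sample Q: M = 5.54×10⁻³
  sample Y: M = 4.91×10⁻³
  sample Z: M = 4.83×10⁻³
  sample D: M = 3.68×10⁻³
Sample J has the largest M.

sample J, M = 16.6×10⁻³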